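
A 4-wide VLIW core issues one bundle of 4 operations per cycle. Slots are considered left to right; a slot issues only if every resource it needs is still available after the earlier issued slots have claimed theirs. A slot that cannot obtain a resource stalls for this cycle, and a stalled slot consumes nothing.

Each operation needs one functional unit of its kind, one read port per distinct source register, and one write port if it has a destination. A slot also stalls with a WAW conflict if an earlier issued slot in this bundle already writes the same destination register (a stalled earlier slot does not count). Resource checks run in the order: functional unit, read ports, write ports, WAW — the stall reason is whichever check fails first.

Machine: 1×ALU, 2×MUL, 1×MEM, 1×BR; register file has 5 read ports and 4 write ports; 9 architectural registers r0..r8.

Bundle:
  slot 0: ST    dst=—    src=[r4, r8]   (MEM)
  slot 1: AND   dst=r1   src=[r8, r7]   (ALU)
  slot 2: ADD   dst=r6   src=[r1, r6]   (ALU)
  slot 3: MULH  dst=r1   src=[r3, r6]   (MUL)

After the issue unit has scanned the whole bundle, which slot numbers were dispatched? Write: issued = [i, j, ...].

issued = [0, 1]

  0. MEM ⇒ go  {1A/2Mu/0Ld/1B | 3r 4w}
  1. ALU→r1 ⇒ go  {0A/2Mu/0Ld/1B | 1r 3w}
  2. ALU→r6 ⇒ no(FU)  {0A/2Mu/0Ld/1B | 1r 3w}
  3. MUL→r1 ⇒ no(RD_PORT)  {0A/2Mu/0Ld/1B | 1r 3w}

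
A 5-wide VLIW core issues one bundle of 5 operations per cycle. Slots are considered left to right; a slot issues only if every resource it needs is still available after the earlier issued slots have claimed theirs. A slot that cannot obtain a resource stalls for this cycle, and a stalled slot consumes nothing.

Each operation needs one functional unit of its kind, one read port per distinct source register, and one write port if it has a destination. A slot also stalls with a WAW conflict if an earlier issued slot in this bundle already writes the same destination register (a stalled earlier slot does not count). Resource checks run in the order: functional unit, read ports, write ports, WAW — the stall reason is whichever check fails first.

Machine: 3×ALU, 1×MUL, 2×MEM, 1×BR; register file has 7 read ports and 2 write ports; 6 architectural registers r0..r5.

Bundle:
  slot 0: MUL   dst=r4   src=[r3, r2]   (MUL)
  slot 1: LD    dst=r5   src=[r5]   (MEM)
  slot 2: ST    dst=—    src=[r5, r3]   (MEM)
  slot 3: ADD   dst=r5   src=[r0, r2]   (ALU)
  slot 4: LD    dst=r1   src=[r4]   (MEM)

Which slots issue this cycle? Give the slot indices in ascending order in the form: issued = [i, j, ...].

issued = [0, 1, 2]

[0] MUL needs rd=2 wr=1: ok; after: ALU=3 MUL=0 MEM=2 BR=1, R=5, W=1
[1] MEM needs rd=1 wr=1: ok; after: ALU=3 MUL=0 MEM=1 BR=1, R=4, W=0
[2] MEM needs rd=2 wr=0: ok; after: ALU=3 MUL=0 MEM=0 BR=1, R=2, W=0
[3] ALU needs rd=2 wr=1: WR_PORT; after: ALU=3 MUL=0 MEM=0 BR=1, R=2, W=0
[4] MEM needs rd=1 wr=1: FU; after: ALU=3 MUL=0 MEM=0 BR=1, R=2, W=0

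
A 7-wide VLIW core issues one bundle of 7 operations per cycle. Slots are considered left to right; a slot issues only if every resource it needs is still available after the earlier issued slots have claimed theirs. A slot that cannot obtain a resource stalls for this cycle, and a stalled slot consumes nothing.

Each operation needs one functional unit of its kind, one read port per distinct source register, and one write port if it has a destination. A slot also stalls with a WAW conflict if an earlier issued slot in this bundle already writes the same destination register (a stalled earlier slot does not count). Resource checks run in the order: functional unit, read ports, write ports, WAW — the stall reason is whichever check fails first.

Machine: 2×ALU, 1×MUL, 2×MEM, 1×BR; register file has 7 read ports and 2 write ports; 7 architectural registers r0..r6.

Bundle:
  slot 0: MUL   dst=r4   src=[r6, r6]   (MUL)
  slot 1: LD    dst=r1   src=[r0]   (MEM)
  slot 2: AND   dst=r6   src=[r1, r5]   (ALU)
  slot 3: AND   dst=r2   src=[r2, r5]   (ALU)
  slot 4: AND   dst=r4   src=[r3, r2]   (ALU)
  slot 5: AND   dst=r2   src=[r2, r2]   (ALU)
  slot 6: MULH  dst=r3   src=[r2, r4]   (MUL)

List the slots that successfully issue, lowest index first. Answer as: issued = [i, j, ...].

slot 0 (MUL): ISSUE — free A2,Mu0,Ld2,B1 rp6 wp1
slot 1 (MEM): ISSUE — free A2,Mu0,Ld1,B1 rp5 wp0
slot 2 (ALU): stall WR_PORT — free A2,Mu0,Ld1,B1 rp5 wp0
slot 3 (ALU): stall WR_PORT — free A2,Mu0,Ld1,B1 rp5 wp0
slot 4 (ALU): stall WR_PORT — free A2,Mu0,Ld1,B1 rp5 wp0
slot 5 (ALU): stall WR_PORT — free A2,Mu0,Ld1,B1 rp5 wp0
slot 6 (MUL): stall FU — free A2,Mu0,Ld1,B1 rp5 wp0

issued = [0, 1]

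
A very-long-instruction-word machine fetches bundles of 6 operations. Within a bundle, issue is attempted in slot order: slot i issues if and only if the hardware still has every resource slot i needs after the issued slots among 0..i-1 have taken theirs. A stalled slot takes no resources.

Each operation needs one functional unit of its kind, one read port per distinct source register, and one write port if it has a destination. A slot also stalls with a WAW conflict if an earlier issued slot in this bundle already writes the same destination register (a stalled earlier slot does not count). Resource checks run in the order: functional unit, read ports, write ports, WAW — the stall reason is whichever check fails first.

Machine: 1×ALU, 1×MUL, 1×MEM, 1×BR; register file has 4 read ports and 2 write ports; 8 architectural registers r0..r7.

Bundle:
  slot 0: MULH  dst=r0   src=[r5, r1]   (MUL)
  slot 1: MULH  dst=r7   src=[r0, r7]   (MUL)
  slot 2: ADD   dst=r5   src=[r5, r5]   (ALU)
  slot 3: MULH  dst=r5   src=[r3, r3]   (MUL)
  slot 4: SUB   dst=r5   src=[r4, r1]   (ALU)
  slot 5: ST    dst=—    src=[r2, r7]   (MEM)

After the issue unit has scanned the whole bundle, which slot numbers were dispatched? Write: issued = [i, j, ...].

issued = [0, 2]

#0 MUL src=r5,r1 dispatched  <A:1 Mu:0 Ld:1 B:1 rd:2 wr:1>
#1 MUL src=r0,r7 held:FU  <A:1 Mu:0 Ld:1 B:1 rd:2 wr:1>
#2 ALU src=r5,r5 dispatched  <A:0 Mu:0 Ld:1 B:1 rd:1 wr:0>
#3 MUL src=r3,r3 held:FU  <A:0 Mu:0 Ld:1 B:1 rd:1 wr:0>
#4 ALU src=r4,r1 held:FU  <A:0 Mu:0 Ld:1 B:1 rd:1 wr:0>
#5 MEM src=r2,r7 held:RD_PORT  <A:0 Mu:0 Ld:1 B:1 rd:1 wr:0>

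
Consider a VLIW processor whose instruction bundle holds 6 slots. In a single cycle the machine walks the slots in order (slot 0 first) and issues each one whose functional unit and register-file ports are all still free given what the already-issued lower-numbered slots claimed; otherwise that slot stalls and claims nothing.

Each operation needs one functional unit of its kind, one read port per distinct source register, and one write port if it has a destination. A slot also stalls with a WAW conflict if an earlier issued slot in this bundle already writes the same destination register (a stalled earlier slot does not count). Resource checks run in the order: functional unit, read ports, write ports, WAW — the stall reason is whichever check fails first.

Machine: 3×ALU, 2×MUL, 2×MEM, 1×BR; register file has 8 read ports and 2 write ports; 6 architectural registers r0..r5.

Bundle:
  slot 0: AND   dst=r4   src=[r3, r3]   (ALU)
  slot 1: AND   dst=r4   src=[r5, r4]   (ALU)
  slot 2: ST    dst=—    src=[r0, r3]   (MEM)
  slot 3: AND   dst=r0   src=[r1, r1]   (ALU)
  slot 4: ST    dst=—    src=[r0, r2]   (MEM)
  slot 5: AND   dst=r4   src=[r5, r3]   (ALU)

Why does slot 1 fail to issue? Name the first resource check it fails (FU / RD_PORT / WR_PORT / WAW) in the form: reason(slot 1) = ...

[0] ALU needs rd=1 wr=1: ok; after: ALU=2 MUL=2 MEM=2 BR=1, R=7, W=1
[1] ALU needs rd=2 wr=1: WAW; after: ALU=2 MUL=2 MEM=2 BR=1, R=7, W=1
[2] MEM needs rd=2 wr=0: ok; after: ALU=2 MUL=2 MEM=1 BR=1, R=5, W=1
[3] ALU needs rd=1 wr=1: ok; after: ALU=1 MUL=2 MEM=1 BR=1, R=4, W=0
[4] MEM needs rd=2 wr=0: ok; after: ALU=1 MUL=2 MEM=0 BR=1, R=2, W=0
[5] ALU needs rd=2 wr=1: WR_PORT; after: ALU=1 MUL=2 MEM=0 BR=1, R=2, W=0

reason(slot 1) = WAW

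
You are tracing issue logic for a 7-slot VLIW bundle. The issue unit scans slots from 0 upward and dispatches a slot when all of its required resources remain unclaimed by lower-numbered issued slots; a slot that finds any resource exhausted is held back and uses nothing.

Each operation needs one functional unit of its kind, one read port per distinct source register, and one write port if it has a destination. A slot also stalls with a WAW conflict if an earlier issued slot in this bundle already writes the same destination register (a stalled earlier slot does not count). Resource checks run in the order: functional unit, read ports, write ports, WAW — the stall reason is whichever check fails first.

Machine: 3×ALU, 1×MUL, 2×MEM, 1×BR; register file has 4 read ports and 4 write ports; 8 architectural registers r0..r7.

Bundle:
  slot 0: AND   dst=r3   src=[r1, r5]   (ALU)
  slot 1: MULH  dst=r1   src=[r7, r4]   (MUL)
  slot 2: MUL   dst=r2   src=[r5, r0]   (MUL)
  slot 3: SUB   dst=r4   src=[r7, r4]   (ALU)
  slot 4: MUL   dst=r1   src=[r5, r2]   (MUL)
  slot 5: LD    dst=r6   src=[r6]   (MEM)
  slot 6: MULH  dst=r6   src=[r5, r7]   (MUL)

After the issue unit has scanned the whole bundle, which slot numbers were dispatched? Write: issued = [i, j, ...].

issued = [0, 1]

(0) want 1×ALU +2rd +1wr — yes → AL2|MU1|ME2|BR1|rd2|wr3
(1) want 1×MUL +2rd +1wr — yes → AL2|MU0|ME2|BR1|rd0|wr2
(2) want 1×MUL +2rd +1wr — FU → AL2|MU0|ME2|BR1|rd0|wr2
(3) want 1×ALU +2rd +1wr — RD_PORT → AL2|MU0|ME2|BR1|rd0|wr2
(4) want 1×MUL +2rd +1wr — FU → AL2|MU0|ME2|BR1|rd0|wr2
(5) want 1×MEM +1rd +1wr — RD_PORT → AL2|MU0|ME2|BR1|rd0|wr2
(6) want 1×MUL +2rd +1wr — FU → AL2|MU0|ME2|BR1|rd0|wr2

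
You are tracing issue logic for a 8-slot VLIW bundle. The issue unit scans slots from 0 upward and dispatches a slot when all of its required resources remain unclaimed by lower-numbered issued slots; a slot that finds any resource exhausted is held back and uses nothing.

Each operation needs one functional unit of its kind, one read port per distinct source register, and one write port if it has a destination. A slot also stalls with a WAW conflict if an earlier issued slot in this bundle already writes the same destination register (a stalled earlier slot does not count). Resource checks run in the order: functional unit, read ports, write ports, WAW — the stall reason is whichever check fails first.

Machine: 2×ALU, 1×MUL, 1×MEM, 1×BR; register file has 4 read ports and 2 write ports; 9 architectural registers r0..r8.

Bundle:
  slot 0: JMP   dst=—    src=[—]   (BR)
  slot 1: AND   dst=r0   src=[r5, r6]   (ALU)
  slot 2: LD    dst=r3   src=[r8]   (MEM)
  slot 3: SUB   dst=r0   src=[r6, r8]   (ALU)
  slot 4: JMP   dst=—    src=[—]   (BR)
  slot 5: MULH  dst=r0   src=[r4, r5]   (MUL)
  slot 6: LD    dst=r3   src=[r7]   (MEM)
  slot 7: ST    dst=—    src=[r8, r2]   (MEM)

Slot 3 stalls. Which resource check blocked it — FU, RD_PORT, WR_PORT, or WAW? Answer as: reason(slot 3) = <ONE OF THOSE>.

reason(slot 3) = RD_PORT

#0 BR src=- dispatched  <A:2 Mu:1 Ld:1 B:0 rd:4 wr:2>
#1 ALU src=r5,r6 dispatched  <A:1 Mu:1 Ld:1 B:0 rd:2 wr:1>
#2 MEM src=r8 dispatched  <A:1 Mu:1 Ld:0 B:0 rd:1 wr:0>
#3 ALU src=r6,r8 held:RD_PORT  <A:1 Mu:1 Ld:0 B:0 rd:1 wr:0>
#4 BR src=- held:FU  <A:1 Mu:1 Ld:0 B:0 rd:1 wr:0>
#5 MUL src=r4,r5 held:RD_PORT  <A:1 Mu:1 Ld:0 B:0 rd:1 wr:0>
#6 MEM src=r7 held:FU  <A:1 Mu:1 Ld:0 B:0 rd:1 wr:0>
#7 MEM src=r8,r2 held:FU  <A:1 Mu:1 Ld:0 B:0 rd:1 wr:0>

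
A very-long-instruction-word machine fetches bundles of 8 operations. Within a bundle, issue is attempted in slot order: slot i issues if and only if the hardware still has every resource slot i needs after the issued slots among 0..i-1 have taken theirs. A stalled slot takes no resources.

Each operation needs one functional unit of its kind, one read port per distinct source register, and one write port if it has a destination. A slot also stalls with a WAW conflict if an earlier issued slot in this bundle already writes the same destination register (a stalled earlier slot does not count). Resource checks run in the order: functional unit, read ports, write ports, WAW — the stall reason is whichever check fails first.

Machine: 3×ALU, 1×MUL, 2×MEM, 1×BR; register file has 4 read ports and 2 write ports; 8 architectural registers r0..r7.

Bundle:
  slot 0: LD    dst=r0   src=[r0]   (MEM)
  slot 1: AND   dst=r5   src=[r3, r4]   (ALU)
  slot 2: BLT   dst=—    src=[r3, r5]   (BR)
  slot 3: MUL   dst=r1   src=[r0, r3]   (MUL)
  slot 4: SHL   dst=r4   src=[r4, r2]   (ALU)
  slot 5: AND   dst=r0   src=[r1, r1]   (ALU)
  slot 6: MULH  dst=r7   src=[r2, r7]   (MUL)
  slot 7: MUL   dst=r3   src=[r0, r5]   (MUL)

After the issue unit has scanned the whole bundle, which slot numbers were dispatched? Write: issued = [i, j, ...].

issued = [0, 1]

slot 0 (MEM): ISSUE — free A3,Mu1,Ld1,B1 rp3 wp1
slot 1 (ALU): ISSUE — free A2,Mu1,Ld1,B1 rp1 wp0
slot 2 (BR): stall RD_PORT — free A2,Mu1,Ld1,B1 rp1 wp0
slot 3 (MUL): stall RD_PORT — free A2,Mu1,Ld1,B1 rp1 wp0
slot 4 (ALU): stall RD_PORT — free A2,Mu1,Ld1,B1 rp1 wp0
slot 5 (ALU): stall WR_PORT — free A2,Mu1,Ld1,B1 rp1 wp0
slot 6 (MUL): stall RD_PORT — free A2,Mu1,Ld1,B1 rp1 wp0
slot 7 (MUL): stall RD_PORT — free A2,Mu1,Ld1,B1 rp1 wp0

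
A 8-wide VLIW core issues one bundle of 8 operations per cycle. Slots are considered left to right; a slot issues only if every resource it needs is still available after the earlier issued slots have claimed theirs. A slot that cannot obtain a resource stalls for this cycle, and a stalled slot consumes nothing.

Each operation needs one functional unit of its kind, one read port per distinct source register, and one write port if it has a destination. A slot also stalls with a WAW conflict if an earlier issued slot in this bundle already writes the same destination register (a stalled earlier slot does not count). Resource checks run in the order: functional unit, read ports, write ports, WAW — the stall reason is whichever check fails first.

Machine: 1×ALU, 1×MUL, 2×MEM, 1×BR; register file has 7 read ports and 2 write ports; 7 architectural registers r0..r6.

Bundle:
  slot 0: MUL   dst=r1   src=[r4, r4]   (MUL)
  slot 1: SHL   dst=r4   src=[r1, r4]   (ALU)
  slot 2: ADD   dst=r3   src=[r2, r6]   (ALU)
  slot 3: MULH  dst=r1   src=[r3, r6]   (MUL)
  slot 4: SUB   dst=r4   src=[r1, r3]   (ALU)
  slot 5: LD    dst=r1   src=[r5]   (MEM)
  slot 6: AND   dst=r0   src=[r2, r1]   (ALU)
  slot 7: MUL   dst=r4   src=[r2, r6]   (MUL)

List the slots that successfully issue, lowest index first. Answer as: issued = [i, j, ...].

#0 MUL src=r4,r4 dispatched  <A:1 Mu:0 Ld:2 B:1 rd:6 wr:1>
#1 ALU src=r1,r4 dispatched  <A:0 Mu:0 Ld:2 B:1 rd:4 wr:0>
#2 ALU src=r2,r6 held:FU  <A:0 Mu:0 Ld:2 B:1 rd:4 wr:0>
#3 MUL src=r3,r6 held:FU  <A:0 Mu:0 Ld:2 B:1 rd:4 wr:0>
#4 ALU src=r1,r3 held:FU  <A:0 Mu:0 Ld:2 B:1 rd:4 wr:0>
#5 MEM src=r5 held:WR_PORT  <A:0 Mu:0 Ld:2 B:1 rd:4 wr:0>
#6 ALU src=r2,r1 held:FU  <A:0 Mu:0 Ld:2 B:1 rd:4 wr:0>
#7 MUL src=r2,r6 held:FU  <A:0 Mu:0 Ld:2 B:1 rd:4 wr:0>

issued = [0, 1]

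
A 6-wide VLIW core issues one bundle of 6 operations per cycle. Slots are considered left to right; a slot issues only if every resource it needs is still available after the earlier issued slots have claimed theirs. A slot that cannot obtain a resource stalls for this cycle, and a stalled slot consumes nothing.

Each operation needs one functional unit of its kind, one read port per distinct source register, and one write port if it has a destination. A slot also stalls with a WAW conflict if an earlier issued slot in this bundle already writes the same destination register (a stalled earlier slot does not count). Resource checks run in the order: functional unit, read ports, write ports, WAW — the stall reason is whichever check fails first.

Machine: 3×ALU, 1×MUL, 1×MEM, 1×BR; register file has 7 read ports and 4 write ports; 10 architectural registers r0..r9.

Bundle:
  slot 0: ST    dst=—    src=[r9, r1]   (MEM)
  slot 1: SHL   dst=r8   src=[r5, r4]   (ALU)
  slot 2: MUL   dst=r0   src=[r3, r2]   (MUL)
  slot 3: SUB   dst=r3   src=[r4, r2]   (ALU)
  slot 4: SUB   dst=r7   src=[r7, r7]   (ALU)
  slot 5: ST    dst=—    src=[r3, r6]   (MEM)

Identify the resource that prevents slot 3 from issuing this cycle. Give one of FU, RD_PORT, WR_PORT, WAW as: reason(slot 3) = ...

slot 0 (MEM): ISSUE — free A3,Mu1,Ld0,B1 rp5 wp4
slot 1 (ALU): ISSUE — free A2,Mu1,Ld0,B1 rp3 wp3
slot 2 (MUL): ISSUE — free A2,Mu0,Ld0,B1 rp1 wp2
slot 3 (ALU): stall RD_PORT — free A2,Mu0,Ld0,B1 rp1 wp2
slot 4 (ALU): ISSUE — free A1,Mu0,Ld0,B1 rp0 wp1
slot 5 (MEM): stall FU — free A1,Mu0,Ld0,B1 rp0 wp1

reason(slot 3) = RD_PORT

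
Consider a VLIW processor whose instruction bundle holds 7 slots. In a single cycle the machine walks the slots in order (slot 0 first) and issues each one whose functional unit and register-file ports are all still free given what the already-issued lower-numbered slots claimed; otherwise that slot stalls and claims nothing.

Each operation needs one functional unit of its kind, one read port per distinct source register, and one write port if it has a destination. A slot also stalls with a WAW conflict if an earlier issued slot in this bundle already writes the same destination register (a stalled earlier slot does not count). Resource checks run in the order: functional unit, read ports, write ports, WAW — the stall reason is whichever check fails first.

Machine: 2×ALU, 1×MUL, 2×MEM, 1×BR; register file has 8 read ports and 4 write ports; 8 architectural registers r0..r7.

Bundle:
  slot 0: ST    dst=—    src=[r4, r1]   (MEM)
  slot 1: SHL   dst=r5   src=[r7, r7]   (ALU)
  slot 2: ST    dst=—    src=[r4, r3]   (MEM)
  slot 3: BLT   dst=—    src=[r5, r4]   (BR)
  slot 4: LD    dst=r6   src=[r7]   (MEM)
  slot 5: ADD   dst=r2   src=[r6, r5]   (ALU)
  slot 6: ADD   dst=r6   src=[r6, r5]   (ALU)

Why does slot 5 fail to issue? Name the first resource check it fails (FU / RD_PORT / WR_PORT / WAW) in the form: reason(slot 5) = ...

reason(slot 5) = RD_PORT

(0) want 1×MEM +2rd +0wr — yes → AL2|MU1|ME1|BR1|rd6|wr4
(1) want 1×ALU +1rd +1wr — yes → AL1|MU1|ME1|BR1|rd5|wr3
(2) want 1×MEM +2rd +0wr — yes → AL1|MU1|ME0|BR1|rd3|wr3
(3) want 1×BR +2rd +0wr — yes → AL1|MU1|ME0|BR0|rd1|wr3
(4) want 1×MEM +1rd +1wr — FU → AL1|MU1|ME0|BR0|rd1|wr3
(5) want 1×ALU +2rd +1wr — RD_PORT → AL1|MU1|ME0|BR0|rd1|wr3
(6) want 1×ALU +2rd +1wr — RD_PORT → AL1|MU1|ME0|BR0|rd1|wr3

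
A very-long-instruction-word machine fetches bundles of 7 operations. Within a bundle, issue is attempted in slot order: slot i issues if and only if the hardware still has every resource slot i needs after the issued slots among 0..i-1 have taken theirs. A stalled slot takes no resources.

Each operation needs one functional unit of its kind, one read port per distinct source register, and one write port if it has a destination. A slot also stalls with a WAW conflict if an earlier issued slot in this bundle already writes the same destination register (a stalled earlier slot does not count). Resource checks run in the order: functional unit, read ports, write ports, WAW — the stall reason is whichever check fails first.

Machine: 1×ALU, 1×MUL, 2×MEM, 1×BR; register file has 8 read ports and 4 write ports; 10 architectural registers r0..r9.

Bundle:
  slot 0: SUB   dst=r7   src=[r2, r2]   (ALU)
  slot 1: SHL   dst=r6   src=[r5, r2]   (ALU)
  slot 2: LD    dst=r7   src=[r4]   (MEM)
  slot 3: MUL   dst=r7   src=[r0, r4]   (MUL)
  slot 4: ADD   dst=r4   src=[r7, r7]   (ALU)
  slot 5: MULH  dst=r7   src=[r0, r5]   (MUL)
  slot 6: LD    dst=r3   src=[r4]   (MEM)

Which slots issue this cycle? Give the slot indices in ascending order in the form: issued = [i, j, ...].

issued = [0, 6]

slot 0 (ALU): ISSUE — free A0,Mu1,Ld2,B1 rp7 wp3
slot 1 (ALU): stall FU — free A0,Mu1,Ld2,B1 rp7 wp3
slot 2 (MEM): stall WAW — free A0,Mu1,Ld2,B1 rp7 wp3
slot 3 (MUL): stall WAW — free A0,Mu1,Ld2,B1 rp7 wp3
slot 4 (ALU): stall FU — free A0,Mu1,Ld2,B1 rp7 wp3
slot 5 (MUL): stall WAW — free A0,Mu1,Ld2,B1 rp7 wp3
slot 6 (MEM): ISSUE — free A0,Mu1,Ld1,B1 rp6 wp2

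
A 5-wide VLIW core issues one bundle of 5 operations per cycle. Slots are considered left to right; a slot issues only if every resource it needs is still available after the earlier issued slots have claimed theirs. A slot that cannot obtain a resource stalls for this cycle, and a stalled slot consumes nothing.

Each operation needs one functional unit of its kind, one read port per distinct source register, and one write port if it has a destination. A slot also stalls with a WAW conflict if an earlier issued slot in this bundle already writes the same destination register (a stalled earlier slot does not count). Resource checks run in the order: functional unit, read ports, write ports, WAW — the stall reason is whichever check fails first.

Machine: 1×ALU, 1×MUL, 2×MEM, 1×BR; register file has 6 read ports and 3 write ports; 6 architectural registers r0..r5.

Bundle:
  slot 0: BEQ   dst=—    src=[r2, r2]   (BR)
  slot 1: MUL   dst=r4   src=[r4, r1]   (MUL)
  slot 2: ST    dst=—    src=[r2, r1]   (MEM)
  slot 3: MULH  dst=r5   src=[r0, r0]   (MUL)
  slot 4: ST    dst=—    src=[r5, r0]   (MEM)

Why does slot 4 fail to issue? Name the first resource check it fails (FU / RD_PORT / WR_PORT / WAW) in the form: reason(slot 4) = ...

reason(slot 4) = RD_PORT

#0 BR src=r2,r2 dispatched  <A:1 Mu:1 Ld:2 B:0 rd:5 wr:3>
#1 MUL src=r4,r1 dispatched  <A:1 Mu:0 Ld:2 B:0 rd:3 wr:2>
#2 MEM src=r2,r1 dispatched  <A:1 Mu:0 Ld:1 B:0 rd:1 wr:2>
#3 MUL src=r0,r0 held:FU  <A:1 Mu:0 Ld:1 B:0 rd:1 wr:2>
#4 MEM src=r5,r0 held:RD_PORT  <A:1 Mu:0 Ld:1 B:0 rd:1 wr:2>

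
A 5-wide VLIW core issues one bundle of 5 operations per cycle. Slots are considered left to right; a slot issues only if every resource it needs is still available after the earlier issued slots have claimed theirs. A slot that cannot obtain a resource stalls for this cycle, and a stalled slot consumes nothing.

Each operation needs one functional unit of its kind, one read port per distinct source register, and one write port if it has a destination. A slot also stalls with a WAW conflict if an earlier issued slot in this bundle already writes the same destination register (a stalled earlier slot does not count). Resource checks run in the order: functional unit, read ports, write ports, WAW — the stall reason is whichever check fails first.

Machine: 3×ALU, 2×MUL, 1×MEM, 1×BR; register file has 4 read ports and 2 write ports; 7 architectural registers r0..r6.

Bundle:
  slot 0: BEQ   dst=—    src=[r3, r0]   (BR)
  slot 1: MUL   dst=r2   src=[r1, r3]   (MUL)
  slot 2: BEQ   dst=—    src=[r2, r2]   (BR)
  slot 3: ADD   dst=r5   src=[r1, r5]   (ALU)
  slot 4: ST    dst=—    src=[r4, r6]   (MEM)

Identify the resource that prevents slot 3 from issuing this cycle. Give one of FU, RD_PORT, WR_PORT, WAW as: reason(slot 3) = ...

#0 BR src=r3,r0 dispatched  <A:3 Mu:2 Ld:1 B:0 rd:2 wr:2>
#1 MUL src=r1,r3 dispatched  <A:3 Mu:1 Ld:1 B:0 rd:0 wr:1>
#2 BR src=r2,r2 held:FU  <A:3 Mu:1 Ld:1 B:0 rd:0 wr:1>
#3 ALU src=r1,r5 held:RD_PORT  <A:3 Mu:1 Ld:1 B:0 rd:0 wr:1>
#4 MEM src=r4,r6 held:RD_PORT  <A:3 Mu:1 Ld:1 B:0 rd:0 wr:1>

reason(slot 3) = RD_PORT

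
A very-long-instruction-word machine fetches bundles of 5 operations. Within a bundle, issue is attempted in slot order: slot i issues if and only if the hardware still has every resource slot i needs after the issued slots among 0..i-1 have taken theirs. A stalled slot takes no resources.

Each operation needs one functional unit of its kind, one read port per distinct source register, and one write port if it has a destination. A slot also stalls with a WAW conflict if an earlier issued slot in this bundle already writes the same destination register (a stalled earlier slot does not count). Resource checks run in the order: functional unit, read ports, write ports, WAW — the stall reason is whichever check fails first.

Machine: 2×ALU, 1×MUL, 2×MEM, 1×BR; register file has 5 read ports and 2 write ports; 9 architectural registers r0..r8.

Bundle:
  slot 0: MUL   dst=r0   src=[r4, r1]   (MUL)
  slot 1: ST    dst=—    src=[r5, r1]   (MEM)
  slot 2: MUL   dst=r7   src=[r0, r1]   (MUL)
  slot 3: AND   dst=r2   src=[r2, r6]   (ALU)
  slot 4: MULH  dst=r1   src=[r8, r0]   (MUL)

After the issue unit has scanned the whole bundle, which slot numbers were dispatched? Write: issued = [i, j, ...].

  0. MUL→r0 ⇒ go  {2A/0Mu/2Ld/1B | 3r 1w}
  1. MEM ⇒ go  {2A/0Mu/1Ld/1B | 1r 1w}
  2. MUL→r7 ⇒ no(FU)  {2A/0Mu/1Ld/1B | 1r 1w}
  3. ALU→r2 ⇒ no(RD_PORT)  {2A/0Mu/1Ld/1B | 1r 1w}
  4. MUL→r1 ⇒ no(FU)  {2A/0Mu/1Ld/1B | 1r 1w}

issued = [0, 1]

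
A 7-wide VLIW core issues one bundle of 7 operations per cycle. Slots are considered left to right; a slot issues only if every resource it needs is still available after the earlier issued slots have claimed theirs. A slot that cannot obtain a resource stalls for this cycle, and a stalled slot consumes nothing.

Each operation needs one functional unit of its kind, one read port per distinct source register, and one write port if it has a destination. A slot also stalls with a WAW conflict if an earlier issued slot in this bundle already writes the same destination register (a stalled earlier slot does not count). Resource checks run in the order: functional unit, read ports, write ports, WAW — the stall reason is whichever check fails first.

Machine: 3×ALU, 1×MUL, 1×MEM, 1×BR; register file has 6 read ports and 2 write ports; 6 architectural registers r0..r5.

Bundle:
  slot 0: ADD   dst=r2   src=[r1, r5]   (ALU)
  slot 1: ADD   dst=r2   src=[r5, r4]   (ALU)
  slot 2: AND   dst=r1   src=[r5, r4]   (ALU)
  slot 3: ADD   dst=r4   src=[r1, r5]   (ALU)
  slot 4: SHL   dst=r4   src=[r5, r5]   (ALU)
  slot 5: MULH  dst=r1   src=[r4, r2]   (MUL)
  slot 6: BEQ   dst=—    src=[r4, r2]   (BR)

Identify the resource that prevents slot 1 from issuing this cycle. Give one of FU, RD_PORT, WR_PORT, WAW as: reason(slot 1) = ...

reason(slot 1) = WAW

[0] ALU needs rd=2 wr=1: ok; after: ALU=2 MUL=1 MEM=1 BR=1, R=4, W=1
[1] ALU needs rd=2 wr=1: WAW; after: ALU=2 MUL=1 MEM=1 BR=1, R=4, W=1
[2] ALU needs rd=2 wr=1: ok; after: ALU=1 MUL=1 MEM=1 BR=1, R=2, W=0
[3] ALU needs rd=2 wr=1: WR_PORT; after: ALU=1 MUL=1 MEM=1 BR=1, R=2, W=0
[4] ALU needs rd=1 wr=1: WR_PORT; after: ALU=1 MUL=1 MEM=1 BR=1, R=2, W=0
[5] MUL needs rd=2 wr=1: WR_PORT; after: ALU=1 MUL=1 MEM=1 BR=1, R=2, W=0
[6] BR needs rd=2 wr=0: ok; after: ALU=1 MUL=1 MEM=1 BR=0, R=0, W=0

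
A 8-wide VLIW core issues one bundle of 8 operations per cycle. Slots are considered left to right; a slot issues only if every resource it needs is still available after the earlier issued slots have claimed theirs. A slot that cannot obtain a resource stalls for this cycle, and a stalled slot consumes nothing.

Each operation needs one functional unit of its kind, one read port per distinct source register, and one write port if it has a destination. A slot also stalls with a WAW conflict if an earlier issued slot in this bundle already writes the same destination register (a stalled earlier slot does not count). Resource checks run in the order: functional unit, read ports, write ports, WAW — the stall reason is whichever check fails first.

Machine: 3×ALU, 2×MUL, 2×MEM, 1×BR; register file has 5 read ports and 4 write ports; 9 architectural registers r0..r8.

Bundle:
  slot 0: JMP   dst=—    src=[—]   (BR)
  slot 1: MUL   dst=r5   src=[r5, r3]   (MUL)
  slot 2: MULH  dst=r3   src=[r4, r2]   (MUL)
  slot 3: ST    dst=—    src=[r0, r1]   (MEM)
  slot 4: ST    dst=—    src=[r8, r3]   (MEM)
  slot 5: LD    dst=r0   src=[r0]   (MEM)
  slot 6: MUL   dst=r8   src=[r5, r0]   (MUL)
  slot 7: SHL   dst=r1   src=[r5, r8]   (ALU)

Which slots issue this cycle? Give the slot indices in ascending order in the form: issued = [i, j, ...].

issued = [0, 1, 2, 5]

  0. BR ⇒ go  {3A/2Mu/2Ld/0B | 5r 4w}
  1. MUL→r5 ⇒ go  {3A/1Mu/2Ld/0B | 3r 3w}
  2. MUL→r3 ⇒ go  {3A/0Mu/2Ld/0B | 1r 2w}
  3. MEM ⇒ no(RD_PORT)  {3A/0Mu/2Ld/0B | 1r 2w}
  4. MEM ⇒ no(RD_PORT)  {3A/0Mu/2Ld/0B | 1r 2w}
  5. MEM→r0 ⇒ go  {3A/0Mu/1Ld/0B | 0r 1w}
  6. MUL→r8 ⇒ no(FU)  {3A/0Mu/1Ld/0B | 0r 1w}
  7. ALU→r1 ⇒ no(RD_PORT)  {3A/0Mu/1Ld/0B | 0r 1w}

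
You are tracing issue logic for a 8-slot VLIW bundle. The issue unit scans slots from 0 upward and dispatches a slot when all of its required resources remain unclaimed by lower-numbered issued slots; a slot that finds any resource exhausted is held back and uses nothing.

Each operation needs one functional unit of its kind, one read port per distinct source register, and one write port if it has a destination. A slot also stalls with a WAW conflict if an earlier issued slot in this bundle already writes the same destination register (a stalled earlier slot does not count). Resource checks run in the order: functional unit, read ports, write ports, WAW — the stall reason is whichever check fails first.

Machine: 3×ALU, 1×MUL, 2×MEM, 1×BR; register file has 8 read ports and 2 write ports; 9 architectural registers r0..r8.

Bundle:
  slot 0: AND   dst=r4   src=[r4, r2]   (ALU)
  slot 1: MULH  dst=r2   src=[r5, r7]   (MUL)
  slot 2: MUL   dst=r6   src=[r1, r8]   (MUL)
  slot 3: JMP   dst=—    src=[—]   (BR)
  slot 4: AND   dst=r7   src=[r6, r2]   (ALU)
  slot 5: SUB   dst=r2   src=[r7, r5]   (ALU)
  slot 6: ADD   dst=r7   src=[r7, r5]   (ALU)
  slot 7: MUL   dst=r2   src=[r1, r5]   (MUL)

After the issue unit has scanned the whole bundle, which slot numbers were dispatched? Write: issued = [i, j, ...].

issued = [0, 1, 3]

(0) want 1×ALU +2rd +1wr — yes → AL2|MU1|ME2|BR1|rd6|wr1
(1) want 1×MUL +2rd +1wr — yes → AL2|MU0|ME2|BR1|rd4|wr0
(2) want 1×MUL +2rd +1wr — FU → AL2|MU0|ME2|BR1|rd4|wr0
(3) want 1×BR +0rd +0wr — yes → AL2|MU0|ME2|BR0|rd4|wr0
(4) want 1×ALU +2rd +1wr — WR_PORT → AL2|MU0|ME2|BR0|rd4|wr0
(5) want 1×ALU +2rd +1wr — WR_PORT → AL2|MU0|ME2|BR0|rd4|wr0
(6) want 1×ALU +2rd +1wr — WR_PORT → AL2|MU0|ME2|BR0|rd4|wr0
(7) want 1×MUL +2rd +1wr — FU → AL2|MU0|ME2|BR0|rd4|wr0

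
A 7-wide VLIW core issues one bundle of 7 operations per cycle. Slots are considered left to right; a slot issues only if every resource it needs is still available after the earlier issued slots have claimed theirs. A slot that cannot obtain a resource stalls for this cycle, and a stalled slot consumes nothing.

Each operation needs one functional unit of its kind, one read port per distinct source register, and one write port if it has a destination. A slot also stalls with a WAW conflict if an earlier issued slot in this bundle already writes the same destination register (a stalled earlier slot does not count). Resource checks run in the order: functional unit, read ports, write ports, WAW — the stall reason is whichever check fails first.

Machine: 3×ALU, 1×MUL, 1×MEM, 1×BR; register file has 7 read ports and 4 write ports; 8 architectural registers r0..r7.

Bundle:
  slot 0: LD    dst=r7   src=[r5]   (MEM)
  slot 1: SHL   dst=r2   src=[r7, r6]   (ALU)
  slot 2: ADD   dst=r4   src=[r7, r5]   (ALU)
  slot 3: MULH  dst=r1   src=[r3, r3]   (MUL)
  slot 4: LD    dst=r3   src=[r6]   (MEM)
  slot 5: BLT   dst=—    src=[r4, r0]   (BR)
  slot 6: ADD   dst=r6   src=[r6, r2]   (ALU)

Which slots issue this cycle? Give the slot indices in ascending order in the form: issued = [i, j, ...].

(0) want 1×MEM +1rd +1wr — yes → AL3|MU1|ME0|BR1|rd6|wr3
(1) want 1×ALU +2rd +1wr — yes → AL2|MU1|ME0|BR1|rd4|wr2
(2) want 1×ALU +2rd +1wr — yes → AL1|MU1|ME0|BR1|rd2|wr1
(3) want 1×MUL +1rd +1wr — yes → AL1|MU0|ME0|BR1|rd1|wr0
(4) want 1×MEM +1rd +1wr — FU → AL1|MU0|ME0|BR1|rd1|wr0
(5) want 1×BR +2rd +0wr — RD_PORT → AL1|MU0|ME0|BR1|rd1|wr0
(6) want 1×ALU +2rd +1wr — RD_PORT → AL1|MU0|ME0|BR1|rd1|wr0

issued = [0, 1, 2, 3]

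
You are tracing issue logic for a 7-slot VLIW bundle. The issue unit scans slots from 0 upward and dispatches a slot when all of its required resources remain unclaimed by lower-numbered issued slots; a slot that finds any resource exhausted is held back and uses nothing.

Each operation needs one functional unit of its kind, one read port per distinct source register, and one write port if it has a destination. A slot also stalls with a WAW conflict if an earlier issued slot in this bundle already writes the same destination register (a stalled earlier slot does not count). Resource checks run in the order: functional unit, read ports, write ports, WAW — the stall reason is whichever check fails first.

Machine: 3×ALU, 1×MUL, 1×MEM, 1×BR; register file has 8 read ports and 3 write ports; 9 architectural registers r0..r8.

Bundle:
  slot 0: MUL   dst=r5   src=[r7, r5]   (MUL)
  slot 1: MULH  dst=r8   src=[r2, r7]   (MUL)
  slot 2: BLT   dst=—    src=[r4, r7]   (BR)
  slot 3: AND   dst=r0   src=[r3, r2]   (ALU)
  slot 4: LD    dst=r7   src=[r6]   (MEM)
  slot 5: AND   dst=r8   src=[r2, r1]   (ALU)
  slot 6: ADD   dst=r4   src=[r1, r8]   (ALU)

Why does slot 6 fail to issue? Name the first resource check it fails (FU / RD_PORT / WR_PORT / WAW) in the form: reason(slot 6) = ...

[0] MUL needs rd=2 wr=1: ok; after: ALU=3 MUL=0 MEM=1 BR=1, R=6, W=2
[1] MUL needs rd=2 wr=1: FU; after: ALU=3 MUL=0 MEM=1 BR=1, R=6, W=2
[2] BR needs rd=2 wr=0: ok; after: ALU=3 MUL=0 MEM=1 BR=0, R=4, W=2
[3] ALU needs rd=2 wr=1: ok; after: ALU=2 MUL=0 MEM=1 BR=0, R=2, W=1
[4] MEM needs rd=1 wr=1: ok; after: ALU=2 MUL=0 MEM=0 BR=0, R=1, W=0
[5] ALU needs rd=2 wr=1: RD_PORT; after: ALU=2 MUL=0 MEM=0 BR=0, R=1, W=0
[6] ALU needs rd=2 wr=1: RD_PORT; after: ALU=2 MUL=0 MEM=0 BR=0, R=1, W=0

reason(slot 6) = RD_PORT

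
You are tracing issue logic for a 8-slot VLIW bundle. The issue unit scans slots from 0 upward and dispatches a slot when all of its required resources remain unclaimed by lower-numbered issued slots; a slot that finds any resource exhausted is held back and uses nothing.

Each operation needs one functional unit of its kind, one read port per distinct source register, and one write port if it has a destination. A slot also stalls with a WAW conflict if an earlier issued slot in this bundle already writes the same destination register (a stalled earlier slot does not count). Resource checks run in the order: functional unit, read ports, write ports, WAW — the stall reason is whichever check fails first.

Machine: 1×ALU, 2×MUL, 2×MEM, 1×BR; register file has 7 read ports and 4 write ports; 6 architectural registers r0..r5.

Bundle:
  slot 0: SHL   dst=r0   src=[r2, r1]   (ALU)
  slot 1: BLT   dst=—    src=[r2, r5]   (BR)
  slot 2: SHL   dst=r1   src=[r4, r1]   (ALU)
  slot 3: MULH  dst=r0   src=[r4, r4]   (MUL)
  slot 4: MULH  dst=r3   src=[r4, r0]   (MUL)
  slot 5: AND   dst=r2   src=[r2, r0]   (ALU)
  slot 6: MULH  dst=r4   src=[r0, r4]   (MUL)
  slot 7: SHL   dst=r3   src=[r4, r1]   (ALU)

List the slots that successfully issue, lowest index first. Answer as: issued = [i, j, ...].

#0 ALU src=r2,r1 dispatched  <A:0 Mu:2 Ld:2 B:1 rd:5 wr:3>
#1 BR src=r2,r5 dispatched  <A:0 Mu:2 Ld:2 B:0 rd:3 wr:3>
#2 ALU src=r4,r1 held:FU  <A:0 Mu:2 Ld:2 B:0 rd:3 wr:3>
#3 MUL src=r4,r4 held:WAW  <A:0 Mu:2 Ld:2 B:0 rd:3 wr:3>
#4 MUL src=r4,r0 dispatched  <A:0 Mu:1 Ld:2 B:0 rd:1 wr:2>
#5 ALU src=r2,r0 held:FU  <A:0 Mu:1 Ld:2 B:0 rd:1 wr:2>
#6 MUL src=r0,r4 held:RD_PORT  <A:0 Mu:1 Ld:2 B:0 rd:1 wr:2>
#7 ALU src=r4,r1 held:FU  <A:0 Mu:1 Ld:2 B:0 rd:1 wr:2>

issued = [0, 1, 4]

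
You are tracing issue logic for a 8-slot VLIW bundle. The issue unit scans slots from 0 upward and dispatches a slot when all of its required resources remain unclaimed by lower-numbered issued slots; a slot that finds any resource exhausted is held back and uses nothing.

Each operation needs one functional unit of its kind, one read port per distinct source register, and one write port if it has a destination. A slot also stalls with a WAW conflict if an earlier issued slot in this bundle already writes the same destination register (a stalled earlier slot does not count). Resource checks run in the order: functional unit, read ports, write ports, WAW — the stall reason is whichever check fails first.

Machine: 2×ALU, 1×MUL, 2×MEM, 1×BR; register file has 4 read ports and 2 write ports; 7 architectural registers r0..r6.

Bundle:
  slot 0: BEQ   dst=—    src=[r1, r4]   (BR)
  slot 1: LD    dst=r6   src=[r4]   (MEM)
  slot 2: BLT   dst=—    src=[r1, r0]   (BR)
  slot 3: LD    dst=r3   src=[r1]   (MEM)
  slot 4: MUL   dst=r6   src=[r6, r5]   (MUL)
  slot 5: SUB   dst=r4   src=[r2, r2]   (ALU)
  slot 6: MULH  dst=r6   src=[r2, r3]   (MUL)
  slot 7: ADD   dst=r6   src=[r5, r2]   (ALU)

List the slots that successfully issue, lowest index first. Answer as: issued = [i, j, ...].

issued = [0, 1, 3]

(0) want 1×BR +2rd +0wr — yes → AL2|MU1|ME2|BR0|rd2|wr2
(1) want 1×MEM +1rd +1wr — yes → AL2|MU1|ME1|BR0|rd1|wr1
(2) want 1×BR +2rd +0wr — FU → AL2|MU1|ME1|BR0|rd1|wr1
(3) want 1×MEM +1rd +1wr — yes → AL2|MU1|ME0|BR0|rd0|wr0
(4) want 1×MUL +2rd +1wr — RD_PORT → AL2|MU1|ME0|BR0|rd0|wr0
(5) want 1×ALU +1rd +1wr — RD_PORT → AL2|MU1|ME0|BR0|rd0|wr0
(6) want 1×MUL +2rd +1wr — RD_PORT → AL2|MU1|ME0|BR0|rd0|wr0
(7) want 1×ALU +2rd +1wr — RD_PORT → AL2|MU1|ME0|BR0|rd0|wr0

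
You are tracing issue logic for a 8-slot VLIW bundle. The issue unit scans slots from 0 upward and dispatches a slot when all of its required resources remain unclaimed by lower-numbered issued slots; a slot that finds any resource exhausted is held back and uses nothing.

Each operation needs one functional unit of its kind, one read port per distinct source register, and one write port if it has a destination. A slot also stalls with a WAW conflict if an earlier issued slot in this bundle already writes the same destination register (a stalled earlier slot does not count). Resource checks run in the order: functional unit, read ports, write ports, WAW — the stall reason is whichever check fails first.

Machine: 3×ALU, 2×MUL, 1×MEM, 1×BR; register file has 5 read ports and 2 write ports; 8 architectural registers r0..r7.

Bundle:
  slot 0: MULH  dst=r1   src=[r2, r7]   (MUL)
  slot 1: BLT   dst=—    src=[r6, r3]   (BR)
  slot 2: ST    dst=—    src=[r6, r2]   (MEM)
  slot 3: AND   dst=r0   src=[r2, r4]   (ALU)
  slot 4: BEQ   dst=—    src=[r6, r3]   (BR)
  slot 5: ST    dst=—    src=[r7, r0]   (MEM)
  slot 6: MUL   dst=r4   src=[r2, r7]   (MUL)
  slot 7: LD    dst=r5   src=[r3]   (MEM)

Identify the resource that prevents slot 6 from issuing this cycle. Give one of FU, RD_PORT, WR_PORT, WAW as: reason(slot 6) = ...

#0 MUL src=r2,r7 dispatched  <A:3 Mu:1 Ld:1 B:1 rd:3 wr:1>
#1 BR src=r6,r3 dispatched  <A:3 Mu:1 Ld:1 B:0 rd:1 wr:1>
#2 MEM src=r6,r2 held:RD_PORT  <A:3 Mu:1 Ld:1 B:0 rd:1 wr:1>
#3 ALU src=r2,r4 held:RD_PORT  <A:3 Mu:1 Ld:1 B:0 rd:1 wr:1>
#4 BR src=r6,r3 held:FU  <A:3 Mu:1 Ld:1 B:0 rd:1 wr:1>
#5 MEM src=r7,r0 held:RD_PORT  <A:3 Mu:1 Ld:1 B:0 rd:1 wr:1>
#6 MUL src=r2,r7 held:RD_PORT  <A:3 Mu:1 Ld:1 B:0 rd:1 wr:1>
#7 MEM src=r3 dispatched  <A:3 Mu:1 Ld:0 B:0 rd:0 wr:0>

reason(slot 6) = RD_PORT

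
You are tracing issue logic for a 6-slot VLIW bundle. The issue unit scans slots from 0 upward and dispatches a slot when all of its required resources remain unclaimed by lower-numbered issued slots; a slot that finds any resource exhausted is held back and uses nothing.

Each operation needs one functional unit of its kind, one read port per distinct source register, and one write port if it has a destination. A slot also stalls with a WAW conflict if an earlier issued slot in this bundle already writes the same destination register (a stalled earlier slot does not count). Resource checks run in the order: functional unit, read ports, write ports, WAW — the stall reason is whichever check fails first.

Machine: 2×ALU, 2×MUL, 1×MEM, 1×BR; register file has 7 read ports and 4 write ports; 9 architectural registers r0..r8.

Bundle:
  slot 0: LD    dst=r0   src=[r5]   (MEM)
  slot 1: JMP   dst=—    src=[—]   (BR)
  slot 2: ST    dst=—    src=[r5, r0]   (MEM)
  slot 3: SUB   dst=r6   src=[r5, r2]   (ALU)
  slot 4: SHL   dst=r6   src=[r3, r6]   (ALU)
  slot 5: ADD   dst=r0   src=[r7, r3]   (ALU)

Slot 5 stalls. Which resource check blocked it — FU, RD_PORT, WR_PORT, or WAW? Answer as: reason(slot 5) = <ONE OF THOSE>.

reason(slot 5) = WAW

slot 0 (MEM): ISSUE — free A2,Mu2,Ld0,B1 rp6 wp3
slot 1 (BR): ISSUE — free A2,Mu2,Ld0,B0 rp6 wp3
slot 2 (MEM): stall FU — free A2,Mu2,Ld0,B0 rp6 wp3
slot 3 (ALU): ISSUE — free A1,Mu2,Ld0,B0 rp4 wp2
slot 4 (ALU): stall WAW — free A1,Mu2,Ld0,B0 rp4 wp2
slot 5 (ALU): stall WAW — free A1,Mu2,Ld0,B0 rp4 wp2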